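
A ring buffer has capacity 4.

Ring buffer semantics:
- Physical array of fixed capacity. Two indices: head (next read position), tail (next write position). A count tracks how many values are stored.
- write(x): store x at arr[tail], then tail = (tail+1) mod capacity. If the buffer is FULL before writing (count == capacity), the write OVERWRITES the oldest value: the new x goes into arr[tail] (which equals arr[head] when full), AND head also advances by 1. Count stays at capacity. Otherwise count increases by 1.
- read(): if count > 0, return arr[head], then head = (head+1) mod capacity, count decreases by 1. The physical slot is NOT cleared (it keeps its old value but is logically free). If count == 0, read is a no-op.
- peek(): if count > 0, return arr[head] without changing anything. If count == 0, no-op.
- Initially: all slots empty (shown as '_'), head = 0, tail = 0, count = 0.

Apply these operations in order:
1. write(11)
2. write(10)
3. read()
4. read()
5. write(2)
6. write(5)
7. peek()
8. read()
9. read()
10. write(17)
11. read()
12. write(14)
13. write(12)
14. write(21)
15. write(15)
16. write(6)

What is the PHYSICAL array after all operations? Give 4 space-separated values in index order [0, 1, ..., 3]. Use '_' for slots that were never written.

After op 1 (write(11)): arr=[11 _ _ _] head=0 tail=1 count=1
After op 2 (write(10)): arr=[11 10 _ _] head=0 tail=2 count=2
After op 3 (read()): arr=[11 10 _ _] head=1 tail=2 count=1
After op 4 (read()): arr=[11 10 _ _] head=2 tail=2 count=0
After op 5 (write(2)): arr=[11 10 2 _] head=2 tail=3 count=1
After op 6 (write(5)): arr=[11 10 2 5] head=2 tail=0 count=2
After op 7 (peek()): arr=[11 10 2 5] head=2 tail=0 count=2
After op 8 (read()): arr=[11 10 2 5] head=3 tail=0 count=1
After op 9 (read()): arr=[11 10 2 5] head=0 tail=0 count=0
After op 10 (write(17)): arr=[17 10 2 5] head=0 tail=1 count=1
After op 11 (read()): arr=[17 10 2 5] head=1 tail=1 count=0
After op 12 (write(14)): arr=[17 14 2 5] head=1 tail=2 count=1
After op 13 (write(12)): arr=[17 14 12 5] head=1 tail=3 count=2
After op 14 (write(21)): arr=[17 14 12 21] head=1 tail=0 count=3
After op 15 (write(15)): arr=[15 14 12 21] head=1 tail=1 count=4
After op 16 (write(6)): arr=[15 6 12 21] head=2 tail=2 count=4

Answer: 15 6 12 21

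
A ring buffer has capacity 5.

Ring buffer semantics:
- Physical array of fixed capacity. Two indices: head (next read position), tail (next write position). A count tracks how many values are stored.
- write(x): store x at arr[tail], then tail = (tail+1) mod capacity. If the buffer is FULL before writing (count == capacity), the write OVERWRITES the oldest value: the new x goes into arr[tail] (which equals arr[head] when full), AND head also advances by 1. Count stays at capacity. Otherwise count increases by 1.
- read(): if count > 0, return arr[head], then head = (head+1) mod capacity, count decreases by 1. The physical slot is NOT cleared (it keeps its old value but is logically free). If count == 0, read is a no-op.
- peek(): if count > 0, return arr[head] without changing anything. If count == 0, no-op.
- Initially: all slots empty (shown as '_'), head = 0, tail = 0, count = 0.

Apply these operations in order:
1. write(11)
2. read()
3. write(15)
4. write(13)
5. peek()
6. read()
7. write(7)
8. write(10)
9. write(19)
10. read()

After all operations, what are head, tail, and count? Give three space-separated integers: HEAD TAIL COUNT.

Answer: 3 1 3

Derivation:
After op 1 (write(11)): arr=[11 _ _ _ _] head=0 tail=1 count=1
After op 2 (read()): arr=[11 _ _ _ _] head=1 tail=1 count=0
After op 3 (write(15)): arr=[11 15 _ _ _] head=1 tail=2 count=1
After op 4 (write(13)): arr=[11 15 13 _ _] head=1 tail=3 count=2
After op 5 (peek()): arr=[11 15 13 _ _] head=1 tail=3 count=2
After op 6 (read()): arr=[11 15 13 _ _] head=2 tail=3 count=1
After op 7 (write(7)): arr=[11 15 13 7 _] head=2 tail=4 count=2
After op 8 (write(10)): arr=[11 15 13 7 10] head=2 tail=0 count=3
After op 9 (write(19)): arr=[19 15 13 7 10] head=2 tail=1 count=4
After op 10 (read()): arr=[19 15 13 7 10] head=3 tail=1 count=3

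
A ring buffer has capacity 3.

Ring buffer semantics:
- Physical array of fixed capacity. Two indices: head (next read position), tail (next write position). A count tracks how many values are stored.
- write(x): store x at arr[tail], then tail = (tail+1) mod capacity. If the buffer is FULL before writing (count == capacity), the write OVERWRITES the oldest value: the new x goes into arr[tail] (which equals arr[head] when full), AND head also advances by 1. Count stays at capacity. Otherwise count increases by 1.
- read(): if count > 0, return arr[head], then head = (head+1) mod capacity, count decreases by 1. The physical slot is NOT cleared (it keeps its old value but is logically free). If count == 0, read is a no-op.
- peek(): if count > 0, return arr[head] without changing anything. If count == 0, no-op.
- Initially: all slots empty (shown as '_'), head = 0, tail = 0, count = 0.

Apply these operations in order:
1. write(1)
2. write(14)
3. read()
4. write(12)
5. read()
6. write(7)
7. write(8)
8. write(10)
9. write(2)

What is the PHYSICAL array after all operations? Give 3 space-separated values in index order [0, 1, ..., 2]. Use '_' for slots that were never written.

After op 1 (write(1)): arr=[1 _ _] head=0 tail=1 count=1
After op 2 (write(14)): arr=[1 14 _] head=0 tail=2 count=2
After op 3 (read()): arr=[1 14 _] head=1 tail=2 count=1
After op 4 (write(12)): arr=[1 14 12] head=1 tail=0 count=2
After op 5 (read()): arr=[1 14 12] head=2 tail=0 count=1
After op 6 (write(7)): arr=[7 14 12] head=2 tail=1 count=2
After op 7 (write(8)): arr=[7 8 12] head=2 tail=2 count=3
After op 8 (write(10)): arr=[7 8 10] head=0 tail=0 count=3
After op 9 (write(2)): arr=[2 8 10] head=1 tail=1 count=3

Answer: 2 8 10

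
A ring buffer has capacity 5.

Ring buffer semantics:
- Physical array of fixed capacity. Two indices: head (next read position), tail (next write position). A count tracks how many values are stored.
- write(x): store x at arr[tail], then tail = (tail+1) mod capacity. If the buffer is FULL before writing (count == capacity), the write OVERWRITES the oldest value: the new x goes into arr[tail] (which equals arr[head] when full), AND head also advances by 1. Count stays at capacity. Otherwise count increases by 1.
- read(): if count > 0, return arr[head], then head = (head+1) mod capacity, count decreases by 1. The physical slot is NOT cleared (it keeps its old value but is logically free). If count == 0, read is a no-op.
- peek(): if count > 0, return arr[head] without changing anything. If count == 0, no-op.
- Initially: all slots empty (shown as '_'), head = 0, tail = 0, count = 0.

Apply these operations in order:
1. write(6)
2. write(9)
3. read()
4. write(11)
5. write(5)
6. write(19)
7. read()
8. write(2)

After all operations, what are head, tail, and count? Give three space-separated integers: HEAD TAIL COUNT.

Answer: 2 1 4

Derivation:
After op 1 (write(6)): arr=[6 _ _ _ _] head=0 tail=1 count=1
After op 2 (write(9)): arr=[6 9 _ _ _] head=0 tail=2 count=2
After op 3 (read()): arr=[6 9 _ _ _] head=1 tail=2 count=1
After op 4 (write(11)): arr=[6 9 11 _ _] head=1 tail=3 count=2
After op 5 (write(5)): arr=[6 9 11 5 _] head=1 tail=4 count=3
After op 6 (write(19)): arr=[6 9 11 5 19] head=1 tail=0 count=4
After op 7 (read()): arr=[6 9 11 5 19] head=2 tail=0 count=3
After op 8 (write(2)): arr=[2 9 11 5 19] head=2 tail=1 count=4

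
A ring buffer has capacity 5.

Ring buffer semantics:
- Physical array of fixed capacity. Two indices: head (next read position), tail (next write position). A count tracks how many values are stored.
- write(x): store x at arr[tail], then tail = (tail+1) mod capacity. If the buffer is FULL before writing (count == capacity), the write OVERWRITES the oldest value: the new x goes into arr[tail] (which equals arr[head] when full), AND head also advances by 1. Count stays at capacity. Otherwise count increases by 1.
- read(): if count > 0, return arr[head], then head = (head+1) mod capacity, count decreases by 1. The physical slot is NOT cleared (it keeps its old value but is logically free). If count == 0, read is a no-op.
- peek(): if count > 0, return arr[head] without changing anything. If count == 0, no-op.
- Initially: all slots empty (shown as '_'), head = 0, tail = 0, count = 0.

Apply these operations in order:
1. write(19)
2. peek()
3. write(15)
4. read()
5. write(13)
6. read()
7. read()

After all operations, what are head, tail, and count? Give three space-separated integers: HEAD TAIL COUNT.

Answer: 3 3 0

Derivation:
After op 1 (write(19)): arr=[19 _ _ _ _] head=0 tail=1 count=1
After op 2 (peek()): arr=[19 _ _ _ _] head=0 tail=1 count=1
After op 3 (write(15)): arr=[19 15 _ _ _] head=0 tail=2 count=2
After op 4 (read()): arr=[19 15 _ _ _] head=1 tail=2 count=1
After op 5 (write(13)): arr=[19 15 13 _ _] head=1 tail=3 count=2
After op 6 (read()): arr=[19 15 13 _ _] head=2 tail=3 count=1
After op 7 (read()): arr=[19 15 13 _ _] head=3 tail=3 count=0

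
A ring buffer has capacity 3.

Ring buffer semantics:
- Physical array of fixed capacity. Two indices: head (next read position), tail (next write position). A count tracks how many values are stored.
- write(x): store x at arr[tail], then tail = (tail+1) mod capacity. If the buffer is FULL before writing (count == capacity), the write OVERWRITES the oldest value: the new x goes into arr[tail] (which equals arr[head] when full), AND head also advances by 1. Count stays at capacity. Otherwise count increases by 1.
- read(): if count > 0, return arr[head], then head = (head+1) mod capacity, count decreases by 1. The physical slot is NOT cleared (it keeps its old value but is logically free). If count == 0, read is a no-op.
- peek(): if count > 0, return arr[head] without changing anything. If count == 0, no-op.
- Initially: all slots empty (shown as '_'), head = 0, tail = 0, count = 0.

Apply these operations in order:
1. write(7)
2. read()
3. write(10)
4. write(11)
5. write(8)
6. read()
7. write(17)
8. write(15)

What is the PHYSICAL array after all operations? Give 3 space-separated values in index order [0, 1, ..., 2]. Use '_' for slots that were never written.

Answer: 8 17 15

Derivation:
After op 1 (write(7)): arr=[7 _ _] head=0 tail=1 count=1
After op 2 (read()): arr=[7 _ _] head=1 tail=1 count=0
After op 3 (write(10)): arr=[7 10 _] head=1 tail=2 count=1
After op 4 (write(11)): arr=[7 10 11] head=1 tail=0 count=2
After op 5 (write(8)): arr=[8 10 11] head=1 tail=1 count=3
After op 6 (read()): arr=[8 10 11] head=2 tail=1 count=2
After op 7 (write(17)): arr=[8 17 11] head=2 tail=2 count=3
After op 8 (write(15)): arr=[8 17 15] head=0 tail=0 count=3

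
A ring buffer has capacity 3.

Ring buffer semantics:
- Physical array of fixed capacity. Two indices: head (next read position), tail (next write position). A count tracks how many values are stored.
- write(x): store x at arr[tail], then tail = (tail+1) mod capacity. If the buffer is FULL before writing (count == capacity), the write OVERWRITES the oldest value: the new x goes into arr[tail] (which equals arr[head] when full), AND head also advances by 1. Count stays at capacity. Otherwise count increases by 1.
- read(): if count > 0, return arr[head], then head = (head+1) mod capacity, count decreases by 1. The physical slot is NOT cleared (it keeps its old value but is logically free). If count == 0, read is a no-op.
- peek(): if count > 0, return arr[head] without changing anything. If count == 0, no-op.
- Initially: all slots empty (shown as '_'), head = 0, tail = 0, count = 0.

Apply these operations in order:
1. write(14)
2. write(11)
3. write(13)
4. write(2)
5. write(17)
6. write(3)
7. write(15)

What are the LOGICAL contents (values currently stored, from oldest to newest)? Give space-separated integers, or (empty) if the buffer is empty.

Answer: 17 3 15

Derivation:
After op 1 (write(14)): arr=[14 _ _] head=0 tail=1 count=1
After op 2 (write(11)): arr=[14 11 _] head=0 tail=2 count=2
After op 3 (write(13)): arr=[14 11 13] head=0 tail=0 count=3
After op 4 (write(2)): arr=[2 11 13] head=1 tail=1 count=3
After op 5 (write(17)): arr=[2 17 13] head=2 tail=2 count=3
After op 6 (write(3)): arr=[2 17 3] head=0 tail=0 count=3
After op 7 (write(15)): arr=[15 17 3] head=1 tail=1 count=3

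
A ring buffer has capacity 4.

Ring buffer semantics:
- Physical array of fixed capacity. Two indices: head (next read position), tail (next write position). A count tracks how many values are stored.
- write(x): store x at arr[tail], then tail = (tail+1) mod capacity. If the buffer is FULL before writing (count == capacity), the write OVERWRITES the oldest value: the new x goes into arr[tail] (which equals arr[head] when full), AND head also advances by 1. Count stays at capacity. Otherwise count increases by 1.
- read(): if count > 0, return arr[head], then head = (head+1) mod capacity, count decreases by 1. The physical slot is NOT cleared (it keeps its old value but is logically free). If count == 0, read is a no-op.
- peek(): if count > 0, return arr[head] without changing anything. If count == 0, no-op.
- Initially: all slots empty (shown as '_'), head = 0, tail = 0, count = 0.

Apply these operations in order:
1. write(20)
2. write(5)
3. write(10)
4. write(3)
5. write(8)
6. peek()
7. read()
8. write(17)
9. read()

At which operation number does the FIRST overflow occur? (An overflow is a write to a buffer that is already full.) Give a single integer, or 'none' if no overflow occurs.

After op 1 (write(20)): arr=[20 _ _ _] head=0 tail=1 count=1
After op 2 (write(5)): arr=[20 5 _ _] head=0 tail=2 count=2
After op 3 (write(10)): arr=[20 5 10 _] head=0 tail=3 count=3
After op 4 (write(3)): arr=[20 5 10 3] head=0 tail=0 count=4
After op 5 (write(8)): arr=[8 5 10 3] head=1 tail=1 count=4
After op 6 (peek()): arr=[8 5 10 3] head=1 tail=1 count=4
After op 7 (read()): arr=[8 5 10 3] head=2 tail=1 count=3
After op 8 (write(17)): arr=[8 17 10 3] head=2 tail=2 count=4
After op 9 (read()): arr=[8 17 10 3] head=3 tail=2 count=3

Answer: 5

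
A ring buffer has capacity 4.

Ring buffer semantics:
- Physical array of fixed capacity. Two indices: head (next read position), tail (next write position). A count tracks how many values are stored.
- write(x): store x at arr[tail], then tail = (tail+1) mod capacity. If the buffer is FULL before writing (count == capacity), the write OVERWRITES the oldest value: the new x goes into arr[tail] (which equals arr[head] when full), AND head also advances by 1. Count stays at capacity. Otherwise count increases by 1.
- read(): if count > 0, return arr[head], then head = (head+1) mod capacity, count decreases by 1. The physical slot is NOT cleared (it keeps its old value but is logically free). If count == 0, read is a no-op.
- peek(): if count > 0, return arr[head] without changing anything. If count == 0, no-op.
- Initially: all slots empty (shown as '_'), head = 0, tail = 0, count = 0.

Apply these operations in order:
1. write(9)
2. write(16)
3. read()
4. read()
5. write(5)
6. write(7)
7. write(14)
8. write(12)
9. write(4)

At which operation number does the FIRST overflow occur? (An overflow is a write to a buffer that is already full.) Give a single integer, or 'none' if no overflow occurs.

Answer: 9

Derivation:
After op 1 (write(9)): arr=[9 _ _ _] head=0 tail=1 count=1
After op 2 (write(16)): arr=[9 16 _ _] head=0 tail=2 count=2
After op 3 (read()): arr=[9 16 _ _] head=1 tail=2 count=1
After op 4 (read()): arr=[9 16 _ _] head=2 tail=2 count=0
After op 5 (write(5)): arr=[9 16 5 _] head=2 tail=3 count=1
After op 6 (write(7)): arr=[9 16 5 7] head=2 tail=0 count=2
After op 7 (write(14)): arr=[14 16 5 7] head=2 tail=1 count=3
After op 8 (write(12)): arr=[14 12 5 7] head=2 tail=2 count=4
After op 9 (write(4)): arr=[14 12 4 7] head=3 tail=3 count=4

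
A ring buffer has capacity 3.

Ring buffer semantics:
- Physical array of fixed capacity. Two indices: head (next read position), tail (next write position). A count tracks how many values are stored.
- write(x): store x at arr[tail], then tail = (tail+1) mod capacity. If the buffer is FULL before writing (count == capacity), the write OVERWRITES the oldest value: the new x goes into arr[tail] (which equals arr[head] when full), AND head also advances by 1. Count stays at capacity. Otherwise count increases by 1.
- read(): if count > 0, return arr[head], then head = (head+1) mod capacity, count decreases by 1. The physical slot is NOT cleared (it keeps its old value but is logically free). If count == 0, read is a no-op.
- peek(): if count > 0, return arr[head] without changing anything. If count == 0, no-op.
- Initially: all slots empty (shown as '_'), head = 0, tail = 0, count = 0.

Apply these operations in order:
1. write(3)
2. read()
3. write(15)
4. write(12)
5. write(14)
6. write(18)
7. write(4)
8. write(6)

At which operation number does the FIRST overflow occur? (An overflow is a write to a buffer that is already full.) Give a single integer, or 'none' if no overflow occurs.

After op 1 (write(3)): arr=[3 _ _] head=0 tail=1 count=1
After op 2 (read()): arr=[3 _ _] head=1 tail=1 count=0
After op 3 (write(15)): arr=[3 15 _] head=1 tail=2 count=1
After op 4 (write(12)): arr=[3 15 12] head=1 tail=0 count=2
After op 5 (write(14)): arr=[14 15 12] head=1 tail=1 count=3
After op 6 (write(18)): arr=[14 18 12] head=2 tail=2 count=3
After op 7 (write(4)): arr=[14 18 4] head=0 tail=0 count=3
After op 8 (write(6)): arr=[6 18 4] head=1 tail=1 count=3

Answer: 6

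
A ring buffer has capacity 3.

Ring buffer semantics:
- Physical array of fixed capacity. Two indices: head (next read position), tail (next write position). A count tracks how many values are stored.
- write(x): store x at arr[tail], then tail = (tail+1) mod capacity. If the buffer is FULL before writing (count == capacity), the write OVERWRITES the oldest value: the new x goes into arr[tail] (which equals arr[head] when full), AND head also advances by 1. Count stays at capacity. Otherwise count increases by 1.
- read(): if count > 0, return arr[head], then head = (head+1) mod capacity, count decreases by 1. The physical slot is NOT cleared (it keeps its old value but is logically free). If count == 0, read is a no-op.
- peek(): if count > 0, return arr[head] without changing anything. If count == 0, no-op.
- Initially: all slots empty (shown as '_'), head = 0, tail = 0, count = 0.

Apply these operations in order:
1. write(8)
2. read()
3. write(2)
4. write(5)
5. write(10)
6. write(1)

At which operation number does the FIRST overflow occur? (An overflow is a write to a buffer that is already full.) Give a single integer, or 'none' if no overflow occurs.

After op 1 (write(8)): arr=[8 _ _] head=0 tail=1 count=1
After op 2 (read()): arr=[8 _ _] head=1 tail=1 count=0
After op 3 (write(2)): arr=[8 2 _] head=1 tail=2 count=1
After op 4 (write(5)): arr=[8 2 5] head=1 tail=0 count=2
After op 5 (write(10)): arr=[10 2 5] head=1 tail=1 count=3
After op 6 (write(1)): arr=[10 1 5] head=2 tail=2 count=3

Answer: 6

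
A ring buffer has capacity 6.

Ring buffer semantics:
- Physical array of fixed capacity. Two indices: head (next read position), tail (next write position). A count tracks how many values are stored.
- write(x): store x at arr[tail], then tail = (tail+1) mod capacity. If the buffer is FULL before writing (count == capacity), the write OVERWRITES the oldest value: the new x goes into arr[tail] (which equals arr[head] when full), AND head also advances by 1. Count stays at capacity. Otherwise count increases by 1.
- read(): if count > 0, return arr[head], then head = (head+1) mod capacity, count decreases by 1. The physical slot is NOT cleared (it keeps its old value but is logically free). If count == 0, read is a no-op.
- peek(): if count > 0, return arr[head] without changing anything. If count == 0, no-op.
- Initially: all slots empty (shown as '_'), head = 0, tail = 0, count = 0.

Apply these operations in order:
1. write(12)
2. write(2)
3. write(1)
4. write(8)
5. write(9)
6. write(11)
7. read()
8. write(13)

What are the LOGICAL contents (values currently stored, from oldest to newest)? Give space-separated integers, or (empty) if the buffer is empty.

Answer: 2 1 8 9 11 13

Derivation:
After op 1 (write(12)): arr=[12 _ _ _ _ _] head=0 tail=1 count=1
After op 2 (write(2)): arr=[12 2 _ _ _ _] head=0 tail=2 count=2
After op 3 (write(1)): arr=[12 2 1 _ _ _] head=0 tail=3 count=3
After op 4 (write(8)): arr=[12 2 1 8 _ _] head=0 tail=4 count=4
After op 5 (write(9)): arr=[12 2 1 8 9 _] head=0 tail=5 count=5
After op 6 (write(11)): arr=[12 2 1 8 9 11] head=0 tail=0 count=6
After op 7 (read()): arr=[12 2 1 8 9 11] head=1 tail=0 count=5
After op 8 (write(13)): arr=[13 2 1 8 9 11] head=1 tail=1 count=6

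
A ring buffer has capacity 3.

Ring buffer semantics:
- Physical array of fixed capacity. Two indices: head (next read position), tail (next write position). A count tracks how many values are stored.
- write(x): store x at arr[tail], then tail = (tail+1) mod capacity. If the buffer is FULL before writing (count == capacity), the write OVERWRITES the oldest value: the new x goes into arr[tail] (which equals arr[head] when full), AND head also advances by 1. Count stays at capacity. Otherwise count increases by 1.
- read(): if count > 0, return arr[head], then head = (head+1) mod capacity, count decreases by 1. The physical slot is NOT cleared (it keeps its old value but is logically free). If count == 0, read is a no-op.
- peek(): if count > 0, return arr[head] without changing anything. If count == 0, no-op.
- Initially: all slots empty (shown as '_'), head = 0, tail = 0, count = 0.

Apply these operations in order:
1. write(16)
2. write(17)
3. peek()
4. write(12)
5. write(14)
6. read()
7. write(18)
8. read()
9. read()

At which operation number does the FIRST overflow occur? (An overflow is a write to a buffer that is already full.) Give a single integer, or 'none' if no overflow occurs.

After op 1 (write(16)): arr=[16 _ _] head=0 tail=1 count=1
After op 2 (write(17)): arr=[16 17 _] head=0 tail=2 count=2
After op 3 (peek()): arr=[16 17 _] head=0 tail=2 count=2
After op 4 (write(12)): arr=[16 17 12] head=0 tail=0 count=3
After op 5 (write(14)): arr=[14 17 12] head=1 tail=1 count=3
After op 6 (read()): arr=[14 17 12] head=2 tail=1 count=2
After op 7 (write(18)): arr=[14 18 12] head=2 tail=2 count=3
After op 8 (read()): arr=[14 18 12] head=0 tail=2 count=2
After op 9 (read()): arr=[14 18 12] head=1 tail=2 count=1

Answer: 5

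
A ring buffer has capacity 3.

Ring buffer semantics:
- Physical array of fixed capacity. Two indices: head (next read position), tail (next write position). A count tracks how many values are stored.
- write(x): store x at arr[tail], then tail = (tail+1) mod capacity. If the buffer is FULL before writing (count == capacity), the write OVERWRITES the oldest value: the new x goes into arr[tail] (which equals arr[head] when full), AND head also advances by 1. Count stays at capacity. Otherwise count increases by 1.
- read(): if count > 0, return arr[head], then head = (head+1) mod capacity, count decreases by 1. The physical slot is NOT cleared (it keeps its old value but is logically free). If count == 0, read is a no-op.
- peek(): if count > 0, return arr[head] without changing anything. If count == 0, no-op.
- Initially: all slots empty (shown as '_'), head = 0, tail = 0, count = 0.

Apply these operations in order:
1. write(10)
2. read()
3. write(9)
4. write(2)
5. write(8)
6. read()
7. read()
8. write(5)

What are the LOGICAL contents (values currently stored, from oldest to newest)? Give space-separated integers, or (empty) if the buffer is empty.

After op 1 (write(10)): arr=[10 _ _] head=0 tail=1 count=1
After op 2 (read()): arr=[10 _ _] head=1 tail=1 count=0
After op 3 (write(9)): arr=[10 9 _] head=1 tail=2 count=1
After op 4 (write(2)): arr=[10 9 2] head=1 tail=0 count=2
After op 5 (write(8)): arr=[8 9 2] head=1 tail=1 count=3
After op 6 (read()): arr=[8 9 2] head=2 tail=1 count=2
After op 7 (read()): arr=[8 9 2] head=0 tail=1 count=1
After op 8 (write(5)): arr=[8 5 2] head=0 tail=2 count=2

Answer: 8 5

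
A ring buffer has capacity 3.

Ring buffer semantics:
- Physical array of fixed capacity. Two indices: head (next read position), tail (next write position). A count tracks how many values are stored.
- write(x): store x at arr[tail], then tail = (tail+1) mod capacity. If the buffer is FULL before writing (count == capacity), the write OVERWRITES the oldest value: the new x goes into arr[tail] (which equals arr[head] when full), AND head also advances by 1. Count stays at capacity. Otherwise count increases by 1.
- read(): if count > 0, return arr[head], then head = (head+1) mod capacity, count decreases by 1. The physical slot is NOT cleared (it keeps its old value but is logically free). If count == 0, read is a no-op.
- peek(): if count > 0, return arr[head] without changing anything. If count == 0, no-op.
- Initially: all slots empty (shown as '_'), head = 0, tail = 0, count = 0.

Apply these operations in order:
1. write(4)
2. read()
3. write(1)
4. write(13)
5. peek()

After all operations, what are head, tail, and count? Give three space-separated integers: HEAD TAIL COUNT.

After op 1 (write(4)): arr=[4 _ _] head=0 tail=1 count=1
After op 2 (read()): arr=[4 _ _] head=1 tail=1 count=0
After op 3 (write(1)): arr=[4 1 _] head=1 tail=2 count=1
After op 4 (write(13)): arr=[4 1 13] head=1 tail=0 count=2
After op 5 (peek()): arr=[4 1 13] head=1 tail=0 count=2

Answer: 1 0 2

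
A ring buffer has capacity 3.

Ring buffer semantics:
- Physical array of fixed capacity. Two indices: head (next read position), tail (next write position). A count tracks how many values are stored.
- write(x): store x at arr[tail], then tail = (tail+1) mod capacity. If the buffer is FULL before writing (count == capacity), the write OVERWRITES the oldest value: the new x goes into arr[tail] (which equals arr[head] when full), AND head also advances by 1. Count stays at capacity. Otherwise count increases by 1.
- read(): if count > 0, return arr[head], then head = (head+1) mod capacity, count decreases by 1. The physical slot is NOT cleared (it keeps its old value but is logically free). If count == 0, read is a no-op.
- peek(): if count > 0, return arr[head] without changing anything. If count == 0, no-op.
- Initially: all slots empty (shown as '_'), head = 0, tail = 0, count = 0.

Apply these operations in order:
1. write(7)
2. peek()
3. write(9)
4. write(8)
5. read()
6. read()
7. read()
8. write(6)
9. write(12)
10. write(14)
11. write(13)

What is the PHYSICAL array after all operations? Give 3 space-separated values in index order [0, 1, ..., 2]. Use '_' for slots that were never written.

After op 1 (write(7)): arr=[7 _ _] head=0 tail=1 count=1
After op 2 (peek()): arr=[7 _ _] head=0 tail=1 count=1
After op 3 (write(9)): arr=[7 9 _] head=0 tail=2 count=2
After op 4 (write(8)): arr=[7 9 8] head=0 tail=0 count=3
After op 5 (read()): arr=[7 9 8] head=1 tail=0 count=2
After op 6 (read()): arr=[7 9 8] head=2 tail=0 count=1
After op 7 (read()): arr=[7 9 8] head=0 tail=0 count=0
After op 8 (write(6)): arr=[6 9 8] head=0 tail=1 count=1
After op 9 (write(12)): arr=[6 12 8] head=0 tail=2 count=2
After op 10 (write(14)): arr=[6 12 14] head=0 tail=0 count=3
After op 11 (write(13)): arr=[13 12 14] head=1 tail=1 count=3

Answer: 13 12 14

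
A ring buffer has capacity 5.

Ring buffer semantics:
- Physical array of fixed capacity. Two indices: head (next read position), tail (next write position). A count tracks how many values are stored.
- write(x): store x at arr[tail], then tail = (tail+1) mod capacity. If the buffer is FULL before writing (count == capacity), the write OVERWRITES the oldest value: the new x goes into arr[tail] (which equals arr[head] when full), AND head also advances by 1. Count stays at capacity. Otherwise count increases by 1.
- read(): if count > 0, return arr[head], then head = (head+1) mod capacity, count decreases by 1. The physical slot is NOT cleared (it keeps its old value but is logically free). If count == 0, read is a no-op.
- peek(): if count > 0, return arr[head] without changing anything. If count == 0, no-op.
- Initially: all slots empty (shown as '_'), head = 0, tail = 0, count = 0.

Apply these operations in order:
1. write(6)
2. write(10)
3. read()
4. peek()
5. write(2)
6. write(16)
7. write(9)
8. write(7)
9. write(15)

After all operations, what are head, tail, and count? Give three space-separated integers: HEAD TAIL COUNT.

After op 1 (write(6)): arr=[6 _ _ _ _] head=0 tail=1 count=1
After op 2 (write(10)): arr=[6 10 _ _ _] head=0 tail=2 count=2
After op 3 (read()): arr=[6 10 _ _ _] head=1 tail=2 count=1
After op 4 (peek()): arr=[6 10 _ _ _] head=1 tail=2 count=1
After op 5 (write(2)): arr=[6 10 2 _ _] head=1 tail=3 count=2
After op 6 (write(16)): arr=[6 10 2 16 _] head=1 tail=4 count=3
After op 7 (write(9)): arr=[6 10 2 16 9] head=1 tail=0 count=4
After op 8 (write(7)): arr=[7 10 2 16 9] head=1 tail=1 count=5
After op 9 (write(15)): arr=[7 15 2 16 9] head=2 tail=2 count=5

Answer: 2 2 5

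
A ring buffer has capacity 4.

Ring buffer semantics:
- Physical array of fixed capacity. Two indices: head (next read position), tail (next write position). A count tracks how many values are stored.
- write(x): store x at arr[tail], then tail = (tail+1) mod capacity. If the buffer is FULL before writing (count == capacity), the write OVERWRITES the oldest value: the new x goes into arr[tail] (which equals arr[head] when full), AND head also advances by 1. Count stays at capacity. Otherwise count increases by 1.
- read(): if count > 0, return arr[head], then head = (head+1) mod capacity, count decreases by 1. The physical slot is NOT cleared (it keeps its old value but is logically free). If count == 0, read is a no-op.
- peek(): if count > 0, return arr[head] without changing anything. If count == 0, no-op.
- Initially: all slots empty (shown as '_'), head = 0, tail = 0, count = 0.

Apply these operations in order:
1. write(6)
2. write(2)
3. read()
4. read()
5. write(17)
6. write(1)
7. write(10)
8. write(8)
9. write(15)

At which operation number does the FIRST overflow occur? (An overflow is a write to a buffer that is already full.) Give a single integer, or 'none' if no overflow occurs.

Answer: 9

Derivation:
After op 1 (write(6)): arr=[6 _ _ _] head=0 tail=1 count=1
After op 2 (write(2)): arr=[6 2 _ _] head=0 tail=2 count=2
After op 3 (read()): arr=[6 2 _ _] head=1 tail=2 count=1
After op 4 (read()): arr=[6 2 _ _] head=2 tail=2 count=0
After op 5 (write(17)): arr=[6 2 17 _] head=2 tail=3 count=1
After op 6 (write(1)): arr=[6 2 17 1] head=2 tail=0 count=2
After op 7 (write(10)): arr=[10 2 17 1] head=2 tail=1 count=3
After op 8 (write(8)): arr=[10 8 17 1] head=2 tail=2 count=4
After op 9 (write(15)): arr=[10 8 15 1] head=3 tail=3 count=4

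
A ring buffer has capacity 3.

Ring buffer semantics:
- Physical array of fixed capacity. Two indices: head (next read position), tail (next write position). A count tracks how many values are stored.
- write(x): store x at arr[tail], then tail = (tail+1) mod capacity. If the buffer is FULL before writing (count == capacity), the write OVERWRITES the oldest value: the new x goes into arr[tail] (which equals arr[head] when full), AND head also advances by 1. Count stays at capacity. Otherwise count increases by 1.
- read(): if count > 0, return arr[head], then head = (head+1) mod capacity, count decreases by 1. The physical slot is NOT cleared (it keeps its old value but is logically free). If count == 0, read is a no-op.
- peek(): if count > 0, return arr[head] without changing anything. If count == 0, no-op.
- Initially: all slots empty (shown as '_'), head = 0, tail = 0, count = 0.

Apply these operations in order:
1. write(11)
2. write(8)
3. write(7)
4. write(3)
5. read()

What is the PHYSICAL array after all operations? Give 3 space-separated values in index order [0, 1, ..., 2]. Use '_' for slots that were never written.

After op 1 (write(11)): arr=[11 _ _] head=0 tail=1 count=1
After op 2 (write(8)): arr=[11 8 _] head=0 tail=2 count=2
After op 3 (write(7)): arr=[11 8 7] head=0 tail=0 count=3
After op 4 (write(3)): arr=[3 8 7] head=1 tail=1 count=3
After op 5 (read()): arr=[3 8 7] head=2 tail=1 count=2

Answer: 3 8 7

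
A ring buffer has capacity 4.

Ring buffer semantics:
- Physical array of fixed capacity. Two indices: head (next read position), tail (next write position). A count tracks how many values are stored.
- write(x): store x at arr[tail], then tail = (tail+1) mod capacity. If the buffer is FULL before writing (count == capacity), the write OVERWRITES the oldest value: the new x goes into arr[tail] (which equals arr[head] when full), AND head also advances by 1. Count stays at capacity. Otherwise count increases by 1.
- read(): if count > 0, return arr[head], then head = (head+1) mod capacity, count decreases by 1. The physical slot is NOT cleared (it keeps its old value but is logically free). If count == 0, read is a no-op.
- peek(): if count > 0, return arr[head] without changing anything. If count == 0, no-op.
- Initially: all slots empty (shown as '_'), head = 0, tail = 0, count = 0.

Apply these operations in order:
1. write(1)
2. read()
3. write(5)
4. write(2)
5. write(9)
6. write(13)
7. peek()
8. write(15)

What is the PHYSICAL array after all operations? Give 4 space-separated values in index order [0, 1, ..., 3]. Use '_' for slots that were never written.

After op 1 (write(1)): arr=[1 _ _ _] head=0 tail=1 count=1
After op 2 (read()): arr=[1 _ _ _] head=1 tail=1 count=0
After op 3 (write(5)): arr=[1 5 _ _] head=1 tail=2 count=1
After op 4 (write(2)): arr=[1 5 2 _] head=1 tail=3 count=2
After op 5 (write(9)): arr=[1 5 2 9] head=1 tail=0 count=3
After op 6 (write(13)): arr=[13 5 2 9] head=1 tail=1 count=4
After op 7 (peek()): arr=[13 5 2 9] head=1 tail=1 count=4
After op 8 (write(15)): arr=[13 15 2 9] head=2 tail=2 count=4

Answer: 13 15 2 9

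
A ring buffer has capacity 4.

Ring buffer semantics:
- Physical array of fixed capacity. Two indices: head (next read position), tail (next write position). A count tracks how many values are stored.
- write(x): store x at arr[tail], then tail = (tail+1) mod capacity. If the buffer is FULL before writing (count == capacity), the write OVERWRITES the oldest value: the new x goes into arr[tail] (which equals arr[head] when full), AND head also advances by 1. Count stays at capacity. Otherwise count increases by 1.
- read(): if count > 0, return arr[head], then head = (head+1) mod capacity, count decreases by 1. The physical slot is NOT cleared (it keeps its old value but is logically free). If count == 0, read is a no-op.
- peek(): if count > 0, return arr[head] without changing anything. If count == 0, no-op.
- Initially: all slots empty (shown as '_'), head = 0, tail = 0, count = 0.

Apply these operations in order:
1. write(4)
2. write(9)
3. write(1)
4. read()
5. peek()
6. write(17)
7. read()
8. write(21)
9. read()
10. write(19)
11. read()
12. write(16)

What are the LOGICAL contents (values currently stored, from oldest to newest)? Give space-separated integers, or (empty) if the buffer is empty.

Answer: 21 19 16

Derivation:
After op 1 (write(4)): arr=[4 _ _ _] head=0 tail=1 count=1
After op 2 (write(9)): arr=[4 9 _ _] head=0 tail=2 count=2
After op 3 (write(1)): arr=[4 9 1 _] head=0 tail=3 count=3
After op 4 (read()): arr=[4 9 1 _] head=1 tail=3 count=2
After op 5 (peek()): arr=[4 9 1 _] head=1 tail=3 count=2
After op 6 (write(17)): arr=[4 9 1 17] head=1 tail=0 count=3
After op 7 (read()): arr=[4 9 1 17] head=2 tail=0 count=2
After op 8 (write(21)): arr=[21 9 1 17] head=2 tail=1 count=3
After op 9 (read()): arr=[21 9 1 17] head=3 tail=1 count=2
After op 10 (write(19)): arr=[21 19 1 17] head=3 tail=2 count=3
After op 11 (read()): arr=[21 19 1 17] head=0 tail=2 count=2
After op 12 (write(16)): arr=[21 19 16 17] head=0 tail=3 count=3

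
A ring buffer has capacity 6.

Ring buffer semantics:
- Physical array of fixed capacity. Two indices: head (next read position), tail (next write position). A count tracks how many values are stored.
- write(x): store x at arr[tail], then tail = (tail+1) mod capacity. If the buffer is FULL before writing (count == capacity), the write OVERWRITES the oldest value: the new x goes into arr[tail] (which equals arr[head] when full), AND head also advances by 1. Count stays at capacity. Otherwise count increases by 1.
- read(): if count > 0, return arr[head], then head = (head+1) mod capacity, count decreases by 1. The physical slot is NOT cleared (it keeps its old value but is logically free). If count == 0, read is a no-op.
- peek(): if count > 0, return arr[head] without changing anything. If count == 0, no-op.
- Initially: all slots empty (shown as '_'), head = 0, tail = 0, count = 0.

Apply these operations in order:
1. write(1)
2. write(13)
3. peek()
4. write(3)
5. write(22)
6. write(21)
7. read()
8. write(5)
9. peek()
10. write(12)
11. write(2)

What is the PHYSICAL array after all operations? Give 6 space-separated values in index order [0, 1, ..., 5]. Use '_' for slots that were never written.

Answer: 12 2 3 22 21 5

Derivation:
After op 1 (write(1)): arr=[1 _ _ _ _ _] head=0 tail=1 count=1
After op 2 (write(13)): arr=[1 13 _ _ _ _] head=0 tail=2 count=2
After op 3 (peek()): arr=[1 13 _ _ _ _] head=0 tail=2 count=2
After op 4 (write(3)): arr=[1 13 3 _ _ _] head=0 tail=3 count=3
After op 5 (write(22)): arr=[1 13 3 22 _ _] head=0 tail=4 count=4
After op 6 (write(21)): arr=[1 13 3 22 21 _] head=0 tail=5 count=5
After op 7 (read()): arr=[1 13 3 22 21 _] head=1 tail=5 count=4
After op 8 (write(5)): arr=[1 13 3 22 21 5] head=1 tail=0 count=5
After op 9 (peek()): arr=[1 13 3 22 21 5] head=1 tail=0 count=5
After op 10 (write(12)): arr=[12 13 3 22 21 5] head=1 tail=1 count=6
After op 11 (write(2)): arr=[12 2 3 22 21 5] head=2 tail=2 count=6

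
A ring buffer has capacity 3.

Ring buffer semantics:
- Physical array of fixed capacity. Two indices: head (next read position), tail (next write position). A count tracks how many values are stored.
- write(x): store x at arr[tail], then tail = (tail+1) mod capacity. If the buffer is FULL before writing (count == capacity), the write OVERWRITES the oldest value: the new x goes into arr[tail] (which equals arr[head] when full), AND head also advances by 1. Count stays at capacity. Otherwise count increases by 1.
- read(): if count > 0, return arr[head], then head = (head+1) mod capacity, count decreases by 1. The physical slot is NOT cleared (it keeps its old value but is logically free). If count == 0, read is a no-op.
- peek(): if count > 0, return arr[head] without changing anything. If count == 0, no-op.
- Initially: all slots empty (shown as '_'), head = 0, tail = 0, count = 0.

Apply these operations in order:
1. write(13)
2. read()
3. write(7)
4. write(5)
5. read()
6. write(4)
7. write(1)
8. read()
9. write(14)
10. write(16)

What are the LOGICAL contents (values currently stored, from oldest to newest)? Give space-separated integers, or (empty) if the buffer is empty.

Answer: 1 14 16

Derivation:
After op 1 (write(13)): arr=[13 _ _] head=0 tail=1 count=1
After op 2 (read()): arr=[13 _ _] head=1 tail=1 count=0
After op 3 (write(7)): arr=[13 7 _] head=1 tail=2 count=1
After op 4 (write(5)): arr=[13 7 5] head=1 tail=0 count=2
After op 5 (read()): arr=[13 7 5] head=2 tail=0 count=1
After op 6 (write(4)): arr=[4 7 5] head=2 tail=1 count=2
After op 7 (write(1)): arr=[4 1 5] head=2 tail=2 count=3
After op 8 (read()): arr=[4 1 5] head=0 tail=2 count=2
After op 9 (write(14)): arr=[4 1 14] head=0 tail=0 count=3
After op 10 (write(16)): arr=[16 1 14] head=1 tail=1 count=3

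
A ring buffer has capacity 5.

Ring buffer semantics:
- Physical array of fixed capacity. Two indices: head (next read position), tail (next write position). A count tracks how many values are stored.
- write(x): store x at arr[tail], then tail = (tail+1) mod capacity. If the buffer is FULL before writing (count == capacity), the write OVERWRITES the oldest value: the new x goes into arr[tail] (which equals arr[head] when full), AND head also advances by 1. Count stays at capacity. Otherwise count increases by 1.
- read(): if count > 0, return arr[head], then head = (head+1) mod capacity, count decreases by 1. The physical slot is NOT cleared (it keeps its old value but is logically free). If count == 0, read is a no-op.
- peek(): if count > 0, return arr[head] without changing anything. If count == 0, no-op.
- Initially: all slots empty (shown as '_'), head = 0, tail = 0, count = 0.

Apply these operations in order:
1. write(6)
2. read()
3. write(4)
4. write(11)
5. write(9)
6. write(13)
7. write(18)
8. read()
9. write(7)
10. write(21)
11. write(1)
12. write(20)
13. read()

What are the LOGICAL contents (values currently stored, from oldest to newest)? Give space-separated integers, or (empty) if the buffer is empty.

Answer: 7 21 1 20

Derivation:
After op 1 (write(6)): arr=[6 _ _ _ _] head=0 tail=1 count=1
After op 2 (read()): arr=[6 _ _ _ _] head=1 tail=1 count=0
After op 3 (write(4)): arr=[6 4 _ _ _] head=1 tail=2 count=1
After op 4 (write(11)): arr=[6 4 11 _ _] head=1 tail=3 count=2
After op 5 (write(9)): arr=[6 4 11 9 _] head=1 tail=4 count=3
After op 6 (write(13)): arr=[6 4 11 9 13] head=1 tail=0 count=4
After op 7 (write(18)): arr=[18 4 11 9 13] head=1 tail=1 count=5
After op 8 (read()): arr=[18 4 11 9 13] head=2 tail=1 count=4
After op 9 (write(7)): arr=[18 7 11 9 13] head=2 tail=2 count=5
After op 10 (write(21)): arr=[18 7 21 9 13] head=3 tail=3 count=5
After op 11 (write(1)): arr=[18 7 21 1 13] head=4 tail=4 count=5
After op 12 (write(20)): arr=[18 7 21 1 20] head=0 tail=0 count=5
After op 13 (read()): arr=[18 7 21 1 20] head=1 tail=0 count=4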